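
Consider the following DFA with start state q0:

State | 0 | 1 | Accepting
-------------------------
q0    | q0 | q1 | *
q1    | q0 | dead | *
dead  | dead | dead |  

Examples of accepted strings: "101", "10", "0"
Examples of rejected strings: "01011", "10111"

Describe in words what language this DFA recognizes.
binary strings with no two consecutive 1s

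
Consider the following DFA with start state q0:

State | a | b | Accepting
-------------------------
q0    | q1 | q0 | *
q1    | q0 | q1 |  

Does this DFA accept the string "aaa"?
Start in q0.
Read 'a': q0 → q1
Read 'a': q1 → q0
Read 'a': q0 → q1
Final state q1 is not accepting, so the string is rejected.

Final answer: No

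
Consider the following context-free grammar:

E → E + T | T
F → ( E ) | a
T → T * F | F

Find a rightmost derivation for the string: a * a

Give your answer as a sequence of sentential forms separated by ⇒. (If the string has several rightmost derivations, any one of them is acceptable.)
Start with E.
Step 1: the rightmost non-terminal is E; apply E → T:  T
Step 2: the rightmost non-terminal is T; apply T → T * F:  T * F
Step 3: the rightmost non-terminal is F; apply F → a:  T * a
Step 4: the rightmost non-terminal is T; apply T → F:  F * a
Step 5: the rightmost non-terminal is F; apply F → a:  a * a

Final answer: E ⇒ T ⇒ T * F ⇒ T * a ⇒ F * a ⇒ a * a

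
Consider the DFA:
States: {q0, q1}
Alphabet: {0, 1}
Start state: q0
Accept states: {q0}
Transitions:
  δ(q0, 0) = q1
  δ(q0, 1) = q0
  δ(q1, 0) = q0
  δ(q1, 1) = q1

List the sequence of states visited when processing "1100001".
Starting at q0
Read '1': q0 -> q0
Read '1': q0 -> q0
Read '0': q0 -> q1
Read '0': q1 -> q0
Read '0': q0 -> q1
Read '0': q1 -> q0
Read '1': q0 -> q0

Final answer: q0 -> q0 -> q0 -> q1 -> q0 -> q1 -> q0 -> q0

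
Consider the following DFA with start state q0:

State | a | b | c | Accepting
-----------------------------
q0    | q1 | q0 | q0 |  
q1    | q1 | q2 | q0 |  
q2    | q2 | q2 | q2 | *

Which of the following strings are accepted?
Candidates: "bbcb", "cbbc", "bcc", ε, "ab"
"bbcb": q0 → q0 → q0 → q0 → q0; q0 is not accepting → rejected
"cbbc": q0 → q0 → q0 → q0 → q0; q0 is not accepting → rejected
"bcc": q0 → q0 → q0 → q0; q0 is not accepting → rejected
ε: q0; q0 is not accepting → rejected
"ab": q0 → q1 → q2; q2 is accepting → accepted

Final answer: "ab"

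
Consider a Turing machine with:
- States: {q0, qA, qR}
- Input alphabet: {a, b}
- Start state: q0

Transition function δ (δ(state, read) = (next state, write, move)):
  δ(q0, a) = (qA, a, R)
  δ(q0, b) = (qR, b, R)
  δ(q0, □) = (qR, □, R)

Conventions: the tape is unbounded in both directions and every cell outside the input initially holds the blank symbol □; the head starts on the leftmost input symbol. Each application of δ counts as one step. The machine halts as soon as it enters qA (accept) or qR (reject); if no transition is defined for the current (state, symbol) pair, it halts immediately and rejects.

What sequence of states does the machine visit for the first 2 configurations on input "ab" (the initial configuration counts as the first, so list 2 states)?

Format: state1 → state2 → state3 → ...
Step 0: [q0]ab (head at position 0)
Step 1: δ(q0, a) = (qA, a, R)  ⊢  a[qA]b (head at position 1)
Reading off the states of these 2 configurations: q0 → qA

Final answer: q0 → qA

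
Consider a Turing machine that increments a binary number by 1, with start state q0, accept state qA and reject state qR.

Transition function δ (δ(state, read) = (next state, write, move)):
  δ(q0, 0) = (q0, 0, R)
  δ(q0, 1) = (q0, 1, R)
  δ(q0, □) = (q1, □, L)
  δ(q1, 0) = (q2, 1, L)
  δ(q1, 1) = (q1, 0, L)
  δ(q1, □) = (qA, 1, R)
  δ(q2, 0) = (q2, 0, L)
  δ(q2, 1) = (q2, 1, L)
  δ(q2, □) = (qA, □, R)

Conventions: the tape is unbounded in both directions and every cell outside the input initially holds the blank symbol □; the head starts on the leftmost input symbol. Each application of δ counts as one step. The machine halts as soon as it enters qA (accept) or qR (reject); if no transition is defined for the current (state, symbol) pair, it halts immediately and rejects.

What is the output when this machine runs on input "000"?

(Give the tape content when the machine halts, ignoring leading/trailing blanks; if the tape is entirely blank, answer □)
Step 0: [q0]000 (head at position 0)
Step 1: δ(q0, 0) = (q0, 0, R)  ⊢  0[q0]00 (head at position 1)
Step 2: δ(q0, 0) = (q0, 0, R)  ⊢  00[q0]0 (head at position 2)
Step 3: δ(q0, 0) = (q0, 0, R)  ⊢  000[q0]□ (head at position 3)
Step 4: δ(q0, □) = (q1, □, L)  ⊢  00[q1]0□ (head at position 2)
Step 5: δ(q1, 0) = (q2, 1, L)  ⊢  0[q2]01□ (head at position 1)
Step 6: δ(q2, 0) = (q2, 0, L)  ⊢  [q2]001□ (head at position 0)
Step 7: δ(q2, 0) = (q2, 0, L)  ⊢  [q2]□001□ (head at position -1)
Step 8: δ(q2, □) = (qA, □, R)  ⊢  □[qA]001□ (head at position 0)
The machine is in qA, so it halts and accepts.
Tape content when halted (ignoring surrounding blanks): 001

Final answer: Output: 001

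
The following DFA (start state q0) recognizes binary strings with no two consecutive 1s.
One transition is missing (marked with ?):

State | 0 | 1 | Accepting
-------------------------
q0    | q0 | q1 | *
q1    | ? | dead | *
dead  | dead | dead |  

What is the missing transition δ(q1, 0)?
q0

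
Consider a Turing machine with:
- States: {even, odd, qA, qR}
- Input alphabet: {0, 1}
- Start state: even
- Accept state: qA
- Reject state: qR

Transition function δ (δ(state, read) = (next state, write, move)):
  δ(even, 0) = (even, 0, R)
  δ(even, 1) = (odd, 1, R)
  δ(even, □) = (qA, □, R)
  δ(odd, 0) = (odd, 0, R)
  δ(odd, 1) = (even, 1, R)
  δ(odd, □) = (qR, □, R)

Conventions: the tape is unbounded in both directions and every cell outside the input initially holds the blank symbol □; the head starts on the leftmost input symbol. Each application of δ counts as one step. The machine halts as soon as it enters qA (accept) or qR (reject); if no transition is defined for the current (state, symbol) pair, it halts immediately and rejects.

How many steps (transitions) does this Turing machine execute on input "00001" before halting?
Step 0: [even]00001 (head at position 0)
Step 1: δ(even, 0) = (even, 0, R)  ⊢  0[even]0001 (head at position 1)
Step 2: δ(even, 0) = (even, 0, R)  ⊢  00[even]001 (head at position 2)
Step 3: δ(even, 0) = (even, 0, R)  ⊢  000[even]01 (head at position 3)
Step 4: δ(even, 0) = (even, 0, R)  ⊢  0000[even]1 (head at position 4)
Step 5: δ(even, 1) = (odd, 1, R)  ⊢  00001[odd]□ (head at position 5)
Step 6: δ(odd, □) = (qR, □, R)  ⊢  00001□[qR]□ (head at position 6)
The machine is in qR, so it halts and rejects.
Number of transitions executed: 6.

Final answer: 6 steps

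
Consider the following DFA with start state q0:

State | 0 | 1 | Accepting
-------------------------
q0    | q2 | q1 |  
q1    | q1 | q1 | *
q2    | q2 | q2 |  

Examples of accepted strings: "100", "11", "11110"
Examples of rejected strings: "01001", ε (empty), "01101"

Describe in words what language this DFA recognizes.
non-empty binary strings starting with 1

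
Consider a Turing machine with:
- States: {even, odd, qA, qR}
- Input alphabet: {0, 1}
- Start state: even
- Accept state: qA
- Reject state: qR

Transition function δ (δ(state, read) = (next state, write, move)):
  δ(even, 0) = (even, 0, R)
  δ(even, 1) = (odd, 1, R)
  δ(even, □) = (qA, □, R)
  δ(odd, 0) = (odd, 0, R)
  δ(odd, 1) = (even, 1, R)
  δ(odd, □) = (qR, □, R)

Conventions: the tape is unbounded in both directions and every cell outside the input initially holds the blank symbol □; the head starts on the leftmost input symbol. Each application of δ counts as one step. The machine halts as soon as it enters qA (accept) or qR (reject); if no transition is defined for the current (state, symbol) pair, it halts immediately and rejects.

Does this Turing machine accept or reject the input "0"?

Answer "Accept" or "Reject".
Step 0: [even]0 (head at position 0)
Step 1: δ(even, 0) = (even, 0, R)  ⊢  0[even]□ (head at position 1)
Step 2: δ(even, □) = (qA, □, R)  ⊢  0□[qA]□ (head at position 2)
The machine is in qA, so it halts and accepts.

Final answer: Accept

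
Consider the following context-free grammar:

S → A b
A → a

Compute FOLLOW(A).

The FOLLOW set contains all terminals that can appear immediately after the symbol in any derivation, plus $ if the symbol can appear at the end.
A occurs only in S → A b, where it is immediately followed by the terminal b. So FOLLOW(A) = {b}.

Final answer: {b}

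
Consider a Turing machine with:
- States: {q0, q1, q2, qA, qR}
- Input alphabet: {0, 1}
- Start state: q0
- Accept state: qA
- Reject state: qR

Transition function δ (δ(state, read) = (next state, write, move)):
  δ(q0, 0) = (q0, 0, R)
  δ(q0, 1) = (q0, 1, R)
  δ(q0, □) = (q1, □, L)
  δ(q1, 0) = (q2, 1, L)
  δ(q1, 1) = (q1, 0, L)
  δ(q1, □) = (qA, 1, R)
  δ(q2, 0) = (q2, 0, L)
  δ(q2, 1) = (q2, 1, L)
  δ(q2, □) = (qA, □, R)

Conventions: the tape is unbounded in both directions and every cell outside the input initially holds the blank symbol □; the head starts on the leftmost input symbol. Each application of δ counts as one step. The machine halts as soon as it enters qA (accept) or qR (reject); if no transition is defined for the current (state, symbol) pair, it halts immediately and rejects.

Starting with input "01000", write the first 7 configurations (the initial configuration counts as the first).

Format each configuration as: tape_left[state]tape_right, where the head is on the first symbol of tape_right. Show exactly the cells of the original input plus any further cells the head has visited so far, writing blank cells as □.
Step 0: [q0]01000 (head at position 0)
Step 1: δ(q0, 0) = (q0, 0, R)  ⊢  0[q0]1000 (head at position 1)
Step 2: δ(q0, 1) = (q0, 1, R)  ⊢  01[q0]000 (head at position 2)
Step 3: δ(q0, 0) = (q0, 0, R)  ⊢  010[q0]00 (head at position 3)
Step 4: δ(q0, 0) = (q0, 0, R)  ⊢  0100[q0]0 (head at position 4)
Step 5: δ(q0, 0) = (q0, 0, R)  ⊢  01000[q0]□ (head at position 5)
Step 6: δ(q0, □) = (q1, □, L)  ⊢  0100[q1]0□ (head at position 4)

Final answer: [q0]01000 ⊢ 0[q0]1000 ⊢ 01[q0]000 ⊢ 010[q0]00 ⊢ 0100[q0]0 ⊢ 01000[q0]□ ⊢ 0100[q1]0□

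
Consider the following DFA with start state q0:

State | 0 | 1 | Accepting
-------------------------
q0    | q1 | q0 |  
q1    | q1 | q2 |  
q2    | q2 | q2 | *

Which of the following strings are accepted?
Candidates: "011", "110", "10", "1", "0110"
"011": q0 → q1 → q2 → q2; q2 is accepting → accepted
"110": q0 → q0 → q0 → q1; q1 is not accepting → rejected
"10": q0 → q0 → q1; q1 is not accepting → rejected
"1": q0 → q0; q0 is not accepting → rejected
"0110": q0 → q1 → q2 → q2 → q2; q2 is accepting → accepted

Final answer: "011", "0110"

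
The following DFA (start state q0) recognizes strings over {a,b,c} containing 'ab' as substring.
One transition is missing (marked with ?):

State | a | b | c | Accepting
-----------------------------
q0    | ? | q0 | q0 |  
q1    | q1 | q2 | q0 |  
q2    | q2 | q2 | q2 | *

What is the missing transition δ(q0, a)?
q1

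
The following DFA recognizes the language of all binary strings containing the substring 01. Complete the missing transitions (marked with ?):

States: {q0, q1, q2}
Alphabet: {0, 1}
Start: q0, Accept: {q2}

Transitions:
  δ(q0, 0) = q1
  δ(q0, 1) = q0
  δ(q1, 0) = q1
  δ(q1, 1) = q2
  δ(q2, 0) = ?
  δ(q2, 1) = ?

What each state remembers (consistent with the given transitions and accept states):
  q0: 01 not seen yet and the last symbol was not 0
  q1: 01 not seen yet and the last symbol was 0
  q2: the substring 01 has already been seen
Filling in the missing entries:
  δ(q2, 0): in q2 (the substring 01 has already been seen), after reading 0 we have: the substring 01 has already been seen → q2
  δ(q2, 1): in q2 (the substring 01 has already been seen), after reading 1 we have: the substring 01 has already been seen → q2

Final answer: δ(q2, 0) = q2; δ(q2, 1) = q2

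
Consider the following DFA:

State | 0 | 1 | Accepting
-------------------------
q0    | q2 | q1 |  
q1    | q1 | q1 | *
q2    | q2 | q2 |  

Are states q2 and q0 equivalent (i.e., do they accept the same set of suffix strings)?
Try the suffix "1".
From q2: q2 → q2 — not accepting.
From q0: q0 → q1 — accepting.
The two states disagree on this suffix, so they are not equivalent.

Final answer: No. Distinguishing string: "1" - accepted from q0 but not from q2.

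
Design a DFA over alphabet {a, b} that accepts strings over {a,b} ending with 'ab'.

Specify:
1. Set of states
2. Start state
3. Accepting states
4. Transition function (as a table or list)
One valid DFA (any DFA recognizing the same language is acceptable):
States: {q0, q1, q2}
Start: q0
Accepting: {q2}
Transitions (accepting states marked with *):
State | a | b | Accepting
-------------------------
q0    | q1 | q0 |  
q1    | q1 | q2 |  
q2    | q1 | q0 | *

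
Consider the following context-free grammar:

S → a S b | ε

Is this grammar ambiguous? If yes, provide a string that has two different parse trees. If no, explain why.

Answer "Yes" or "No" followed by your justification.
At every step exactly one production applies: if the remaining string to generate is non-empty it starts with a and ends with b, forcing S → a S b; if it is empty, S → ε is forced. Hence each string a^n b^n has exactly one derivation (S → a S b applied n times, then S → ε) and one parse tree.

Final answer: No - the grammar is unambiguous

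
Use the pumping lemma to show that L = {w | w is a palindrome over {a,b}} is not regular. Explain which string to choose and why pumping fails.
Language: L = {w | w is a palindrome over {a,b}} (strings that read the same forwards and backwards)
Step 1: Assume for contradiction that L is regular, with pumping length p.
Step 2: Choose s = a^p b a^p. Then s ∈ L (it reads the same forwards and backwards) and |s| ≥ p.
Step 3: Consider any decomposition s = xyz with |xy| ≤ p and |y| > 0. Since |xy| ≤ p and the first p symbols of s are all a's, y = a^k for some k with 1 ≤ k ≤ p.
Step 4: Pumping up (i = 2): xy²z = a^(p+k) b a^p. Its reverse is a^p b a^(p+k) ≠ a^(p+k) b a^p (the single b is no longer in the middle), so xy²z is not a palindrome and xy²z ∉ L.
This contradicts the pumping lemma, so L is not regular.

Final answer: Choose s = a^p b a^p. Since |xy| ≤ p, y = a^k with k ≥ 1. Then xy²z = a^(p+k) b a^p is not a palindrome, so ∉ L.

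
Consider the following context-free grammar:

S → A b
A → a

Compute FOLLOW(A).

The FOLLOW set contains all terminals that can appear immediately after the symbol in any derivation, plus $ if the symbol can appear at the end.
A occurs only in S → A b, where it is immediately followed by the terminal b. So FOLLOW(A) = {b}.

Final answer: {b}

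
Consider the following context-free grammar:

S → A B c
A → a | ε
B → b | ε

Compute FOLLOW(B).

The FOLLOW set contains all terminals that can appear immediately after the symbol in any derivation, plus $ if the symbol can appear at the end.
B occurs in S → A B c, immediately followed by the terminal c. So FOLLOW(B) = {c}.

Final answer: {c}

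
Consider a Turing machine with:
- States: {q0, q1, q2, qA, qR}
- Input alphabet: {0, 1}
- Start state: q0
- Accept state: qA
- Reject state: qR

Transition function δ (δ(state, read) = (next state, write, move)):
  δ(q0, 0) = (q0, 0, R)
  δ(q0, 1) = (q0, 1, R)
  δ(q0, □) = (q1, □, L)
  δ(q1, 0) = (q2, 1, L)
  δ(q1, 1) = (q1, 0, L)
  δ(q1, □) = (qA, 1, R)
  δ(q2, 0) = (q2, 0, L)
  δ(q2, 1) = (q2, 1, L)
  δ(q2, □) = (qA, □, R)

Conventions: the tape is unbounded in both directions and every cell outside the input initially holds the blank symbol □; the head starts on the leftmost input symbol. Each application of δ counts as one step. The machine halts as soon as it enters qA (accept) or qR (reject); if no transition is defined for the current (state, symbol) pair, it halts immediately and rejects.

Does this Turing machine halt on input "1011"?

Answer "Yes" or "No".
Step 0: [q0]1011 (head at position 0)
Step 1: δ(q0, 1) = (q0, 1, R)  ⊢  1[q0]011 (head at position 1)
Step 2: δ(q0, 0) = (q0, 0, R)  ⊢  10[q0]11 (head at position 2)
Step 3: δ(q0, 1) = (q0, 1, R)  ⊢  101[q0]1 (head at position 3)
Step 4: δ(q0, 1) = (q0, 1, R)  ⊢  1011[q0]□ (head at position 4)
Step 5: δ(q0, □) = (q1, □, L)  ⊢  101[q1]1□ (head at position 3)
Step 6: δ(q1, 1) = (q1, 0, L)  ⊢  10[q1]10□ (head at position 2)
Step 7: δ(q1, 1) = (q1, 0, L)  ⊢  1[q1]000□ (head at position 1)
Step 8: δ(q1, 0) = (q2, 1, L)  ⊢  [q2]1100□ (head at position 0)
Step 9: δ(q2, 1) = (q2, 1, L)  ⊢  [q2]□1100□ (head at position -1)
Step 10: δ(q2, □) = (qA, □, R)  ⊢  □[qA]1100□ (head at position 0)
The machine is in qA, so it halts and accepts.
It halts after 10 steps.

Final answer: Yes - halts after 10 steps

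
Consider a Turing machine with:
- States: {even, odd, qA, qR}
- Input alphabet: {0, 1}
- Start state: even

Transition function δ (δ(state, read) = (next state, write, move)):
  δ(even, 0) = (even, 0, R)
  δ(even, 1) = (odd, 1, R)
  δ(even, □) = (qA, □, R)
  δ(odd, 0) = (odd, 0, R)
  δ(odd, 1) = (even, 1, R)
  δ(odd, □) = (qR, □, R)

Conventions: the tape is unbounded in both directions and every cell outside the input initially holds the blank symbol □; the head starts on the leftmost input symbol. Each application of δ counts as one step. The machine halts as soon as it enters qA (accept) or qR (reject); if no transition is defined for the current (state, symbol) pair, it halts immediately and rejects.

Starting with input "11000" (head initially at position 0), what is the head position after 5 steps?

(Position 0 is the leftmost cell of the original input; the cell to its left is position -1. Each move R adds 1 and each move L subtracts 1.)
Step 0: [even]11000 (head at position 0)
Step 1: δ(even, 1) = (odd, 1, R)  ⊢  1[odd]1000 (head at position 1)
Step 2: δ(odd, 1) = (even, 1, R)  ⊢  11[even]000 (head at position 2)
Step 3: δ(even, 0) = (even, 0, R)  ⊢  110[even]00 (head at position 3)
Step 4: δ(even, 0) = (even, 0, R)  ⊢  1100[even]0 (head at position 4)
Step 5: δ(even, 0) = (even, 0, R)  ⊢  11000[even]□ (head at position 5)
Head position after 5 steps: 5

Final answer: Position 5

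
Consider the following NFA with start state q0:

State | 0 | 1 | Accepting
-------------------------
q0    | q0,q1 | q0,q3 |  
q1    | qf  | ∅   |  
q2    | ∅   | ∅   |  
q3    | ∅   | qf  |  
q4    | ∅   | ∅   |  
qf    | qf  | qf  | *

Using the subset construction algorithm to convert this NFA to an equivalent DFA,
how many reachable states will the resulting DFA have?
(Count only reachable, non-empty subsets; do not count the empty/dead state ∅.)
Start subset: {q0}
{q0}: on 0 → {q0, q1}, on 1 → {q0, q3}
{q0, q1}: on 0 → {q0, q1, qf}, on 1 → {q0, q3}
{q0, q3}: on 0 → {q0, q1}, on 1 → {q0, q3, qf}
{q0, q1, qf}: on 0 → {q0, q1, qf}, on 1 → {q0, q3, qf}
{q0, q3, qf}: on 0 → {q0, q1, qf}, on 1 → {q0, q3, qf}
Reachable non-empty subsets: {q0}, {q0, q1}, {q0, q3}, {q0, q1, qf}, {q0, q3, qf} — 5 in total.

Final answer: 5 states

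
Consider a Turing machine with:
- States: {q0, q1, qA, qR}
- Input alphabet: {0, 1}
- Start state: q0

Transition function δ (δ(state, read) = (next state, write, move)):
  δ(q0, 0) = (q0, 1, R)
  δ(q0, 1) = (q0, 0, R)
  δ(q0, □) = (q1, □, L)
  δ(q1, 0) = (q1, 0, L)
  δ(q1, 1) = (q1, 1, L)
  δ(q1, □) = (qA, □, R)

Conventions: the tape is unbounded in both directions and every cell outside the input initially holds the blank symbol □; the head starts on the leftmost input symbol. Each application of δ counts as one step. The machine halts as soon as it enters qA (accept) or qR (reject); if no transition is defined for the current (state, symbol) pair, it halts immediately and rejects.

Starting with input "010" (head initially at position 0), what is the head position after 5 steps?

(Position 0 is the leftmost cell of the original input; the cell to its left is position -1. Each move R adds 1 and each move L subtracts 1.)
Step 0: [q0]010 (head at position 0)
Step 1: δ(q0, 0) = (q0, 1, R)  ⊢  1[q0]10 (head at position 1)
Step 2: δ(q0, 1) = (q0, 0, R)  ⊢  10[q0]0 (head at position 2)
Step 3: δ(q0, 0) = (q0, 1, R)  ⊢  101[q0]□ (head at position 3)
Step 4: δ(q0, □) = (q1, □, L)  ⊢  10[q1]1□ (head at position 2)
Step 5: δ(q1, 1) = (q1, 1, L)  ⊢  1[q1]01□ (head at position 1)
Head position after 5 steps: 1

Final answer: Position 1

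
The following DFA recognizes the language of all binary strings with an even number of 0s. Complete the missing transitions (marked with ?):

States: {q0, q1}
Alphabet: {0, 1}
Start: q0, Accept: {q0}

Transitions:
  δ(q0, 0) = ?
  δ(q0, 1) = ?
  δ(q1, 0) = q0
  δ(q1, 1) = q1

What each state remembers (consistent with the given transitions and accept states):
  q0: an even number of 0s has been read so far
  q1: an odd number of 0s has been read so far
Filling in the missing entries:
  δ(q0, 0): in q0 (an even number of 0s has been read so far), after reading 0 we have: an odd number of 0s has been read so far → q1
  δ(q0, 1): in q0 (an even number of 0s has been read so far), after reading 1 we have: an even number of 0s has been read so far → q0

Final answer: δ(q0, 0) = q1; δ(q0, 1) = q0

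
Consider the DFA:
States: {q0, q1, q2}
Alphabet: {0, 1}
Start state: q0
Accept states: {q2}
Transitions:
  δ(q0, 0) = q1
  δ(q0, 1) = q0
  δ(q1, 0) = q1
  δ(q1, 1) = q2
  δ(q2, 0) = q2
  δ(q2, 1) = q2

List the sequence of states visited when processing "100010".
Starting at q0
Read '1': q0 -> q0
Read '0': q0 -> q1
Read '0': q1 -> q1
Read '0': q1 -> q1
Read '1': q1 -> q2
Read '0': q2 -> q2

Final answer: q0 -> q0 -> q1 -> q1 -> q1 -> q2 -> q2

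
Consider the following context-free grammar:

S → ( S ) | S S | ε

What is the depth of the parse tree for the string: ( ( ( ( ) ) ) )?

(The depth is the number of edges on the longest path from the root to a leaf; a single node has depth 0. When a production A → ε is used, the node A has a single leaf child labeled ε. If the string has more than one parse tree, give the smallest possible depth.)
The string is 4 nested pairs. The shallowest parse tree applies S → ( S ) 4 times (one node per nested pair, each a child of the previous) and then S → ε in the middle.
S nodes at depths 0..4, ε leaf at depth 5; parentheses leaves are at depths 1..4.
(Using S → S S with an S → ε child anywhere only adds levels, so it cannot give a shallower tree.)
Depth = 5.

Final answer: 5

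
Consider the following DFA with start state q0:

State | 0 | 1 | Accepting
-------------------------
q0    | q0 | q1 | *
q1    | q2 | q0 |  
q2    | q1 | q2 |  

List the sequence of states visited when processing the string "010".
q0 → q0 → q1 → q2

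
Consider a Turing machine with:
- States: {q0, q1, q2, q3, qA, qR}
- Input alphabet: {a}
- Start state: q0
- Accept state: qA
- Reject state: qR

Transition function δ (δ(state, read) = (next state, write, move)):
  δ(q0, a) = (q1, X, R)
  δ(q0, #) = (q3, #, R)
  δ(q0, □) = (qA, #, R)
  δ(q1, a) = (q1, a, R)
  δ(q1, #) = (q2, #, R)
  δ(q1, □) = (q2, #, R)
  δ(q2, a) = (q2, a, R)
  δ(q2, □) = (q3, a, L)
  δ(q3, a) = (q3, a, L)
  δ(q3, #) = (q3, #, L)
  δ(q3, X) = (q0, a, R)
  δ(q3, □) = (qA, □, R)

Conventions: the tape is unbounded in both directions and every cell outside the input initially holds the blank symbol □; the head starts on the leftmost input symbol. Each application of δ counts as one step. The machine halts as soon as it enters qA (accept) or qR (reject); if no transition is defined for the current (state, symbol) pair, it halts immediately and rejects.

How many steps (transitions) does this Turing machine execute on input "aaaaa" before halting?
Trace (configuration after each step, as tape_left[state]tape_right with head position):
Step 0: [q0]aaaaa (head at position 0)
Step 1: X[q1]aaaa (head 1)
Step 2: Xa[q1]aaa (head 2)
Step 3: Xaa[q1]aa (head 3)
Step 4: Xaaa[q1]a (head 4)
Step 5: Xaaaa[q1]□ (head 5)
Step 6: Xaaaa#[q2]□ (head 6)
Step 7: Xaaaa[q3]#a (head 5)
Step 8: Xaaa[q3]a#a (head 4)
Step 9: Xaa[q3]aa#a (head 3)
Step 10: Xa[q3]aaa#a (head 2)
Step 11: X[q3]aaaa#a (head 1)
Step 12: [q3]Xaaaa#a (head 0)
Step 13: a[q0]aaaa#a (head 1)
Step 14: aX[q1]aaa#a (head 2)
Step 15: aXa[q1]aa#a (head 3)
Step 16: aXaa[q1]a#a (head 4)
Step 17: aXaaa[q1]#a (head 5)
Step 18: aXaaa#[q2]a (head 6)
Step 19: aXaaa#a[q2]□ (head 7)
Step 20: aXaaa#[q3]aa (head 6)
Step 21: aXaaa[q3]#aa (head 5)
Step 22: aXaa[q3]a#aa (head 4)
Step 23: aXa[q3]aa#aa (head 3)
Step 24: aX[q3]aaa#aa (head 2)
Step 25: a[q3]Xaaa#aa (head 1)
Step 26: aa[q0]aaa#aa (head 2)
Step 27: aaX[q1]aa#aa (head 3)
Step 28: aaXa[q1]a#aa (head 4)
Step 29: aaXaa[q1]#aa (head 5)
Step 30: aaXaa#[q2]aa (head 6)
Step 31: aaXaa#a[q2]a (head 7)
Step 32: aaXaa#aa[q2]□ (head 8)
Step 33: aaXaa#a[q3]aa (head 7)
Step 34: aaXaa#[q3]aaa (head 6)
Step 35: aaXaa[q3]#aaa (head 5)
Step 36: aaXa[q3]a#aaa (head 4)
Step 37: aaX[q3]aa#aaa (head 3)
Step 38: aa[q3]Xaa#aaa (head 2)
Step 39: aaa[q0]aa#aaa (head 3)
Step 40: aaaX[q1]a#aaa (head 4)
Step 41: aaaXa[q1]#aaa (head 5)
Step 42: aaaXa#[q2]aaa (head 6)
Step 43: aaaXa#a[q2]aa (head 7)
Step 44: aaaXa#aa[q2]a (head 8)
Step 45: aaaXa#aaa[q2]□ (head 9)
Step 46: aaaXa#aa[q3]aa (head 8)
Step 47: aaaXa#a[q3]aaa (head 7)
Step 48: aaaXa#[q3]aaaa (head 6)
Step 49: aaaXa[q3]#aaaa (head 5)
Step 50: aaaX[q3]a#aaaa (head 4)
Step 51: aaa[q3]Xa#aaaa (head 3)
Step 52: aaaa[q0]a#aaaa (head 4)
Step 53: aaaaX[q1]#aaaa (head 5)
Step 54: aaaaX#[q2]aaaa (head 6)
Step 55: aaaaX#a[q2]aaa (head 7)
Step 56: aaaaX#aa[q2]aa (head 8)
Step 57: aaaaX#aaa[q2]a (head 9)
Step 58: aaaaX#aaaa[q2]□ (head 10)
Step 59: aaaaX#aaa[q3]aa (head 9)
Step 60: aaaaX#aa[q3]aaa (head 8)
Step 61: aaaaX#a[q3]aaaa (head 7)
Step 62: aaaaX#[q3]aaaaa (head 6)
Step 63: aaaaX[q3]#aaaaa (head 5)
Step 64: aaaa[q3]X#aaaaa (head 4)
Step 65: aaaaa[q0]#aaaaa (head 5)
Step 66: aaaaa#[q3]aaaaa (head 6)
Step 67: aaaaa[q3]#aaaaa (head 5)
Step 68: aaaa[q3]a#aaaaa (head 4)
Step 69: aaa[q3]aa#aaaaa (head 3)
Step 70: aa[q3]aaa#aaaaa (head 2)
Step 71: a[q3]aaaa#aaaaa (head 1)
Step 72: [q3]aaaaa#aaaaa (head 0)
Step 73: [q3]□aaaaa#aaaaa (head -1)
Step 74: □[qA]aaaaa#aaaaa (head 0)
The machine is in qA, so it halts and accepts.
Number of transitions executed: 74.

Final answer: 74 steps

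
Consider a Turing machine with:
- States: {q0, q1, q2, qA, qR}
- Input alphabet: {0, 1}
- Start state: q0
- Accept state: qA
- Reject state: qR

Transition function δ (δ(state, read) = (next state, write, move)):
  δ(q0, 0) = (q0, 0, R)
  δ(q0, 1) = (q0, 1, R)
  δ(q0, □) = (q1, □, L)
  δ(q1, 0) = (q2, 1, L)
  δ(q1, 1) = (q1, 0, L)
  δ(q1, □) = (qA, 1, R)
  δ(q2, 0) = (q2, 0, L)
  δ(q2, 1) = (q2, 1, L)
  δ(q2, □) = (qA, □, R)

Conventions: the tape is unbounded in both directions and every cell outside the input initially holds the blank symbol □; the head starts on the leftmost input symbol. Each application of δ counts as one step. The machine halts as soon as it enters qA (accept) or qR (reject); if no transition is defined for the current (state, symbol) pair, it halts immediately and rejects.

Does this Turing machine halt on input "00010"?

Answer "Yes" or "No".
Step 0: [q0]00010 (head at position 0)
Step 1: δ(q0, 0) = (q0, 0, R)  ⊢  0[q0]0010 (head at position 1)
Step 2: δ(q0, 0) = (q0, 0, R)  ⊢  00[q0]010 (head at position 2)
Step 3: δ(q0, 0) = (q0, 0, R)  ⊢  000[q0]10 (head at position 3)
Step 4: δ(q0, 1) = (q0, 1, R)  ⊢  0001[q0]0 (head at position 4)
Step 5: δ(q0, 0) = (q0, 0, R)  ⊢  00010[q0]□ (head at position 5)
Step 6: δ(q0, □) = (q1, □, L)  ⊢  0001[q1]0□ (head at position 4)
Step 7: δ(q1, 0) = (q2, 1, L)  ⊢  000[q2]11□ (head at position 3)
Step 8: δ(q2, 1) = (q2, 1, L)  ⊢  00[q2]011□ (head at position 2)
Step 9: δ(q2, 0) = (q2, 0, L)  ⊢  0[q2]0011□ (head at position 1)
Step 10: δ(q2, 0) = (q2, 0, L)  ⊢  [q2]00011□ (head at position 0)
Step 11: δ(q2, 0) = (q2, 0, L)  ⊢  [q2]□00011□ (head at position -1)
Step 12: δ(q2, □) = (qA, □, R)  ⊢  □[qA]00011□ (head at position 0)
The machine is in qA, so it halts and accepts.
It halts after 12 steps.

Final answer: Yes - halts after 12 steps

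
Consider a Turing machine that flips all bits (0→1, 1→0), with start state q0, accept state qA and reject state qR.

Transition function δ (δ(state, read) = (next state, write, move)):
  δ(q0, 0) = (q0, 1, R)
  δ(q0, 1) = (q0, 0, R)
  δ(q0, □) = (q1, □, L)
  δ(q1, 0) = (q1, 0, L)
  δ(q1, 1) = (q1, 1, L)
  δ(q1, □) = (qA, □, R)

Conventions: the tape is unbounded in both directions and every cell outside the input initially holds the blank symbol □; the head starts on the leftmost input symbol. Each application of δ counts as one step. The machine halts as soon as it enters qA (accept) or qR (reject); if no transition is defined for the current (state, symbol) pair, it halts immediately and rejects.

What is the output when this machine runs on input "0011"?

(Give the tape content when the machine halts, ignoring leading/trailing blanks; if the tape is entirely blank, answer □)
Step 0: [q0]0011 (head at position 0)
Step 1: δ(q0, 0) = (q0, 1, R)  ⊢  1[q0]011 (head at position 1)
Step 2: δ(q0, 0) = (q0, 1, R)  ⊢  11[q0]11 (head at position 2)
Step 3: δ(q0, 1) = (q0, 0, R)  ⊢  110[q0]1 (head at position 3)
Step 4: δ(q0, 1) = (q0, 0, R)  ⊢  1100[q0]□ (head at position 4)
Step 5: δ(q0, □) = (q1, □, L)  ⊢  110[q1]0□ (head at position 3)
Step 6: δ(q1, 0) = (q1, 0, L)  ⊢  11[q1]00□ (head at position 2)
Step 7: δ(q1, 0) = (q1, 0, L)  ⊢  1[q1]100□ (head at position 1)
Step 8: δ(q1, 1) = (q1, 1, L)  ⊢  [q1]1100□ (head at position 0)
Step 9: δ(q1, 1) = (q1, 1, L)  ⊢  [q1]□1100□ (head at position -1)
Step 10: δ(q1, □) = (qA, □, R)  ⊢  □[qA]1100□ (head at position 0)
The machine is in qA, so it halts and accepts.
Tape content when halted (ignoring surrounding blanks): 1100

Final answer: Output: 1100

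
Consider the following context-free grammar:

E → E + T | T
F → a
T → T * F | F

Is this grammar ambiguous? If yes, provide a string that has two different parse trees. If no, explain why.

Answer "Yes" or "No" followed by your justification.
This is the standard stratified expression grammar: '+' is introduced only by the left-recursive rule E → E + T and '*' only by the left-recursive rule T → T * F, with F → a. For any string, the last '+' must be the one produced at the root E (everything after it is a T containing no '+'), and likewise within each T the last '*' is produced at its root. This fixes the parse tree uniquely (left-associative, '*' binding tighter than '+'), so every string has exactly one parse tree.

Final answer: No - the grammar is unambiguous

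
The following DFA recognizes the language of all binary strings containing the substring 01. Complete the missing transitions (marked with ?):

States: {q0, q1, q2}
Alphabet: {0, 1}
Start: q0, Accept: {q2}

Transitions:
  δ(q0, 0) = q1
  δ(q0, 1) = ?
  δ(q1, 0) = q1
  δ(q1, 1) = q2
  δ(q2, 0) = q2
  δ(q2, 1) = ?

What each state remembers (consistent with the given transitions and accept states):
  q0: 01 not seen yet and the last symbol was not 0
  q1: 01 not seen yet and the last symbol was 0
  q2: the substring 01 has already been seen
Filling in the missing entries:
  δ(q0, 1): in q0 (01 not seen yet and the last symbol was not 0), after reading 1 we have: 01 not seen yet and the last symbol was not 0 → q0
  δ(q2, 1): in q2 (the substring 01 has already been seen), after reading 1 we have: the substring 01 has already been seen → q2

Final answer: δ(q0, 1) = q0; δ(q2, 1) = q2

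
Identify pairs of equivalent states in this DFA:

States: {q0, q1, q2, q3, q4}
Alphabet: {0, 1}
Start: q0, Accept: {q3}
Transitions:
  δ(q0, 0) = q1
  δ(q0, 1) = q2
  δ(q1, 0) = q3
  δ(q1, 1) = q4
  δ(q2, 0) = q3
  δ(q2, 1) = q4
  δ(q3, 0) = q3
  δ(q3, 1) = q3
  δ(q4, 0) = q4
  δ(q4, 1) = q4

Using the table-filling algorithm:
Round 0 – mark pairs where exactly one state is accepting: (q0,q3), (q1,q3), (q2,q3), (q3,q4)
Round 1 – newly marked: (q0,q1) [on 0: q1 vs q3, already marked]; (q0,q2) [on 0: q1 vs q3, already marked]; (q1,q4) [on 0: q3 vs q4, already marked]; (q2,q4) [on 0: q3 vs q4, already marked]
Round 2 – newly marked: (q0,q4) [on 0: q1 vs q4, already marked]
No further pairs can be marked.
(q1, q2) unmarked: δ(q1,0)=q3, δ(q2,0)=q3; δ(q1,1)=q4, δ(q2,1)=q4 → equivalent
Equivalent pairs: (q1, q2)

Final answer: Equivalent pairs: (q1, q2)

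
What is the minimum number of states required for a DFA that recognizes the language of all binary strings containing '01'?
Language: binary strings containing '01'
Lower bound (Myhill–Nerode): the prefixes ε, 0, 01 are pairwise distinguishable:
  ε vs 01: suffix ε distinguishes them (ε is rejected, 01 is accepted)
  0 vs 01: suffix ε distinguishes them (0 is rejected, 01 is accepted)
  ε vs 0: suffix 1 distinguishes them (ε·1 = 1 is rejected, 0·1 = 01 is accepted)
So any DFA needs at least 3 states.
Upper bound: a DFA with 3 states exists (one state per class above: 'no progress', 'last symbol 0', and 'seen 01' (accepting sink)).
Minimum states: 3

Final answer: 3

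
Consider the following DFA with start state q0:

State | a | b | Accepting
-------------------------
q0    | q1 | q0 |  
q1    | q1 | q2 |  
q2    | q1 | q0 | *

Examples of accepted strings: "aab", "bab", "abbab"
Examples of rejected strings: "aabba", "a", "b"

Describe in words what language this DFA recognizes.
strings over {a,b} ending with 'ab'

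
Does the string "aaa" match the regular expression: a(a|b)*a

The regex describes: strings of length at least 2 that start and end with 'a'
Yes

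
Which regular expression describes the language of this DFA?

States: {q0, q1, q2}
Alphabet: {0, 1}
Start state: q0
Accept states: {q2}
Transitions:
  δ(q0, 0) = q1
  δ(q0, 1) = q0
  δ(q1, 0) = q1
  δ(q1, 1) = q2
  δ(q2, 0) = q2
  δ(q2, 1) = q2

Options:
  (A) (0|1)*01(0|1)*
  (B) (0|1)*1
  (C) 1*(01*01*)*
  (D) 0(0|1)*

Testing sample strings against the DFA:
  '01011' -> accepted
  '0000' -> rejected
  '0110' -> accepted
  '110' -> rejected
Checking each option for a counterexample:
  (A) (0|1)*01(0|1)*: agrees with the DFA on all strings of length ≤ 4
  (B) (0|1)*1: '1' is rejected by the DFA but matches the regex → eliminated
  (C) 1*(01*01*)*: ε is rejected by the DFA but matches the regex → eliminated
  (D) 0(0|1)*: '0' is rejected by the DFA but matches the regex → eliminated
Only (A) (0|1)*01(0|1)* is consistent with the DFA.

Final answer: (A) (0|1)*01(0|1)*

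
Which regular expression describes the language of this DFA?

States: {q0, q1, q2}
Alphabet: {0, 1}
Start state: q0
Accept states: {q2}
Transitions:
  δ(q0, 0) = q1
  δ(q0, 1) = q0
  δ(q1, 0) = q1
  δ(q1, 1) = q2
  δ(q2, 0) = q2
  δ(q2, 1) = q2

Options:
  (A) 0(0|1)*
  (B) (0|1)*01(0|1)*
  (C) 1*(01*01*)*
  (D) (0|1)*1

Testing sample strings against the DFA:
  '00001' -> accepted
  '1101' -> accepted
  '10' -> rejected
  '0111' -> accepted
Checking each option for a counterexample:
  (A) 0(0|1)*: '0' is rejected by the DFA but matches the regex → eliminated
  (B) (0|1)*01(0|1)*: agrees with the DFA on all strings of length ≤ 4
  (C) 1*(01*01*)*: ε is rejected by the DFA but matches the regex → eliminated
  (D) (0|1)*1: '1' is rejected by the DFA but matches the regex → eliminated
Only (B) (0|1)*01(0|1)* is consistent with the DFA.

Final answer: (B) (0|1)*01(0|1)*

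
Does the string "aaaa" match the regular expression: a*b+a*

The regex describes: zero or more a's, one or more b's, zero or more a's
No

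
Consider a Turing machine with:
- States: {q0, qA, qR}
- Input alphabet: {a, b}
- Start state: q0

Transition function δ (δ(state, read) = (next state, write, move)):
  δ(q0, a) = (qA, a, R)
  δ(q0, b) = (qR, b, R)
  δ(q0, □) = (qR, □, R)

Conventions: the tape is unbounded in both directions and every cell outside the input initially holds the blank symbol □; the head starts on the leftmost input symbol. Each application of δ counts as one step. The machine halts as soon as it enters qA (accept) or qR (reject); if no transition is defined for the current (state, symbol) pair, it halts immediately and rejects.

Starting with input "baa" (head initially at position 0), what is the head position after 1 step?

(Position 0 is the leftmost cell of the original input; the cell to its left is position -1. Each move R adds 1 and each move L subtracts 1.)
Step 0: [q0]baa (head at position 0)
Step 1: δ(q0, b) = (qR, b, R)  ⊢  b[qR]aa (head at position 1)
Head position after 1 step: 1

Final answer: Position 1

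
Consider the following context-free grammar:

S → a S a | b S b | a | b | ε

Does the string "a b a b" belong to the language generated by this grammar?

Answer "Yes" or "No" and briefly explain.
Every production places the same symbol at both ends (or yields a single symbol / ε), so every derived string is a palindrome. a b a b reversed is b a b a ≠ a b a b, so it is not a palindrome and cannot be derived (already the first step fails: the string starts with a but ends with b, so neither S → a S a nor S → b S b fits).

Final answer: No - no valid derivation exists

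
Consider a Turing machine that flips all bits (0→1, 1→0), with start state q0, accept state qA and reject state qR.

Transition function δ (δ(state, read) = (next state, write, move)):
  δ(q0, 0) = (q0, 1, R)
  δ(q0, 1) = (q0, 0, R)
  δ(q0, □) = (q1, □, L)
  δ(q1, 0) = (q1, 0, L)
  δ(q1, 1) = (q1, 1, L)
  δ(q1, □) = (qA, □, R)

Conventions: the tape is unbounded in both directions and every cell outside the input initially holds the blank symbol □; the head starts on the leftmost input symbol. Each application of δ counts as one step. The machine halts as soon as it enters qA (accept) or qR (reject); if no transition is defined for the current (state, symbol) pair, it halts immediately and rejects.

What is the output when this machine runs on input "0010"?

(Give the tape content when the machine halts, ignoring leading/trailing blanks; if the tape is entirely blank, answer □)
Step 0: [q0]0010 (head at position 0)
Step 1: δ(q0, 0) = (q0, 1, R)  ⊢  1[q0]010 (head at position 1)
Step 2: δ(q0, 0) = (q0, 1, R)  ⊢  11[q0]10 (head at position 2)
Step 3: δ(q0, 1) = (q0, 0, R)  ⊢  110[q0]0 (head at position 3)
Step 4: δ(q0, 0) = (q0, 1, R)  ⊢  1101[q0]□ (head at position 4)
Step 5: δ(q0, □) = (q1, □, L)  ⊢  110[q1]1□ (head at position 3)
Step 6: δ(q1, 1) = (q1, 1, L)  ⊢  11[q1]01□ (head at position 2)
Step 7: δ(q1, 0) = (q1, 0, L)  ⊢  1[q1]101□ (head at position 1)
Step 8: δ(q1, 1) = (q1, 1, L)  ⊢  [q1]1101□ (head at position 0)
Step 9: δ(q1, 1) = (q1, 1, L)  ⊢  [q1]□1101□ (head at position -1)
Step 10: δ(q1, □) = (qA, □, R)  ⊢  □[qA]1101□ (head at position 0)
The machine is in qA, so it halts and accepts.
Tape content when halted (ignoring surrounding blanks): 1101

Final answer: Output: 1101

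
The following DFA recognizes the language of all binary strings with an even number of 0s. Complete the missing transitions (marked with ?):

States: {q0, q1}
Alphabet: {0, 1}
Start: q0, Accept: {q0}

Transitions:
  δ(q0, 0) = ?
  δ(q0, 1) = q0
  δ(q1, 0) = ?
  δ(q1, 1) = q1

What each state remembers (consistent with the given transitions and accept states):
  q0: an even number of 0s has been read so far
  q1: an odd number of 0s has been read so far
Filling in the missing entries:
  δ(q0, 0): in q0 (an even number of 0s has been read so far), after reading 0 we have: an odd number of 0s has been read so far → q1
  δ(q1, 0): in q1 (an odd number of 0s has been read so far), after reading 0 we have: an even number of 0s has been read so far → q0

Final answer: δ(q0, 0) = q1; δ(q1, 0) = q0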